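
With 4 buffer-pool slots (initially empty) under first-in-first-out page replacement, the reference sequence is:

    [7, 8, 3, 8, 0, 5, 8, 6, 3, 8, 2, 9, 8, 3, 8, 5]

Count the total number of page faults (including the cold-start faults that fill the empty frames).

7: fault, frames (7)
8: fault, frames (7 8)
3: fault, frames (7 8 3)
8: hit
0: fault, frames (7 8 3 0)
5: fault, evict 7, frames (8 3 0 5)
8: hit
6: fault, evict 8, frames (3 0 5 6)
3: hit
8: fault, evict 3, frames (0 5 6 8)
2: fault, evict 0, frames (5 6 8 2)
9: fault, evict 5, frames (6 8 2 9)
8: hit
3: fault, evict 6, frames (8 2 9 3)
8: hit
5: fault, evict 8, frames (2 9 3 5)
Page faults: 11.

11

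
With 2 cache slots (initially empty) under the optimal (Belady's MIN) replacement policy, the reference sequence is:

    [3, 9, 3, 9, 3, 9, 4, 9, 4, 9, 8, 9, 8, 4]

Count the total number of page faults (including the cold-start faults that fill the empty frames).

5

3: miss, frames [3]
9: miss, frames [3, 9]
3: hit
9: hit
3: hit
9: hit
4: miss, evict 3, frames [9, 4]
9: hit
4: hit
9: hit
8: miss, evict 4, frames [9, 8]
9: hit
8: hit
4: miss, evict 8, frames [9, 4]
Page faults: 5.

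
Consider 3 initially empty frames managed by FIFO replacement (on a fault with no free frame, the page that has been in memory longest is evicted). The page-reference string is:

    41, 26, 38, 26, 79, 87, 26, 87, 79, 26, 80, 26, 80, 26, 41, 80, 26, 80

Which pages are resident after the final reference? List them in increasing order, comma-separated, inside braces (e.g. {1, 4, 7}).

41 -> miss, frames (41)
26 -> miss, frames (41 26)
38 -> miss, frames (41 26 38)
26 -> hit
79 -> miss, evict 41, frames (26 38 79)
87 -> miss, evict 26, frames (38 79 87)
26 -> miss, evict 38, frames (79 87 26)
87 -> hit
79 -> hit
26 -> hit
80 -> miss, evict 79, frames (87 26 80)
26 -> hit
80 -> hit
26 -> hit
41 -> miss, evict 87, frames (26 80 41)
80 -> hit
26 -> hit
80 -> hit

{26, 41, 80}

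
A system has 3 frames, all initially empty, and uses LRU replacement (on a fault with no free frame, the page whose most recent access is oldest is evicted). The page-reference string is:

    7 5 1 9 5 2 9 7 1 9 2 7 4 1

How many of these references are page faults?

7 -> miss, frames [7]
5 -> miss, frames [7, 5]
1 -> miss, frames [7, 5, 1]
9 -> miss, evict 7, frames [5, 1, 9]
5 -> hit
2 -> miss, evict 1, frames [9, 5, 2]
9 -> hit
7 -> miss, evict 5, frames [2, 9, 7]
1 -> miss, evict 2, frames [9, 7, 1]
9 -> hit
2 -> miss, evict 7, frames [1, 9, 2]
7 -> miss, evict 1, frames [9, 2, 7]
4 -> miss, evict 9, frames [2, 7, 4]
1 -> miss, evict 2, frames [7, 4, 1]
Page faults: 11.

11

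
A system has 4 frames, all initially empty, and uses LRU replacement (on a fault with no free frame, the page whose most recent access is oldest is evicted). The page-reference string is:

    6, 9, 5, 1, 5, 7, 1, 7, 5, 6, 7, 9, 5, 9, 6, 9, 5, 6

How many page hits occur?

6 → miss, frames [6]
9 → miss, frames [6, 9]
5 → miss, frames [6, 9, 5]
1 → miss, frames [6, 9, 5, 1]
5 → hit
7 → miss, evict 6, frames [9, 1, 5, 7]
1 → hit
7 → hit
5 → hit
6 → miss, evict 9, frames [1, 7, 5, 6]
7 → hit
9 → miss, evict 1, frames [5, 6, 7, 9]
5 → hit
9 → hit
6 → hit
9 → hit
5 → hit
6 → hit
Hits: 11.

11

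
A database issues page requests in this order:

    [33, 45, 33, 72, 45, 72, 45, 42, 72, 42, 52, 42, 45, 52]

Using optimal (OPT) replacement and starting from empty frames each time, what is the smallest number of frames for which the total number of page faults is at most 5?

3

f=1: 14 faults
f=2: 6 faults
f=3: 5 faults
f=4: 5 faults
f=5: 5 faults
Smallest f with faults ≤ 5 is 3.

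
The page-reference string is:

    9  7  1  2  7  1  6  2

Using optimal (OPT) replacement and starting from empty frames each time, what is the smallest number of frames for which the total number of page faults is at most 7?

f=1: 8 faults
f=2: 6 faults
f=3: 5 faults
f=4: 5 faults
f=5: 5 faults
Smallest f with faults ≤ 7 is 2.

2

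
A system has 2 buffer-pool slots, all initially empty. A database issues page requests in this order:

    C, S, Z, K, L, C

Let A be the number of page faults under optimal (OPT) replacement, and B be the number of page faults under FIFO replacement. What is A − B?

Under OPT: F F F F F . → 5 faults.
Under FIFO: F F F F F F → 6 faults.
A − B = 5 − 6 = -1.

-1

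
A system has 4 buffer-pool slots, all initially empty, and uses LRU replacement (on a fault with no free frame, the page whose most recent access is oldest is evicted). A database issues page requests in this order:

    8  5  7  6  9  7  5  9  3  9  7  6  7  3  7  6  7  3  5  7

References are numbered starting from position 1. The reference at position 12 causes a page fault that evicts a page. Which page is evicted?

pos 1: 8 → fault, frames [8]
pos 2: 5 → fault, frames [8, 5]
pos 3: 7 → fault, frames [8, 5, 7]
pos 4: 6 → fault, frames [8, 5, 7, 6]
pos 5: 9 → fault, evict 8, frames [5, 7, 6, 9]
pos 6: 7 → hit
pos 7: 5 → hit
pos 8: 9 → hit
pos 9: 3 → fault, evict 6, frames [7, 5, 9, 3]
pos 10: 9 → hit
pos 11: 7 → hit
pos 12: 6 → fault, evict 5, frames [3, 9, 7, 6]
At position 12, page 5 is evicted.

5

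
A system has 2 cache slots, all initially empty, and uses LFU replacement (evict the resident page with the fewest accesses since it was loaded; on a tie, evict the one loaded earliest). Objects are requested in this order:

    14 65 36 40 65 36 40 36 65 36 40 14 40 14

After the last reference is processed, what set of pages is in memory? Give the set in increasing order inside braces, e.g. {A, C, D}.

14 → miss, frames [14]
65 → miss, frames [14, 65]
36 → miss, evict 14, frames [65, 36]
40 → miss, evict 65, frames [36, 40]
65 → miss, evict 36, frames [40, 65]
36 → miss, evict 40, frames [65, 36]
40 → miss, evict 65, frames [36, 40]
36 → hit
65 → miss, evict 40, frames [36, 65]
36 → hit
40 → miss, evict 65, frames [36, 40]
14 → miss, evict 40, frames [36, 14]
40 → miss, evict 14, frames [36, 40]
14 → miss, evict 40, frames [36, 14]

{14, 36}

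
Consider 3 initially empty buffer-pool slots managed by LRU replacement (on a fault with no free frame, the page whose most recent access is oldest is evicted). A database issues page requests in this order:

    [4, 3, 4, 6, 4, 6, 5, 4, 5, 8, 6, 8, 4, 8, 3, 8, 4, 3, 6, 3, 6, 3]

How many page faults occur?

9

4 -> fault, frames {4}
3 -> fault, frames {4,3}
4 -> hit
6 -> fault, frames {3,4,6}
4 -> hit
6 -> hit
5 -> fault, evict 3, frames {4,6,5}
4 -> hit
5 -> hit
8 -> fault, evict 6, frames {4,5,8}
6 -> fault, evict 4, frames {5,8,6}
8 -> hit
4 -> fault, evict 5, frames {6,8,4}
8 -> hit
3 -> fault, evict 6, frames {4,8,3}
8 -> hit
4 -> hit
3 -> hit
6 -> fault, evict 8, frames {4,3,6}
3 -> hit
6 -> hit
3 -> hit
Page faults: 9.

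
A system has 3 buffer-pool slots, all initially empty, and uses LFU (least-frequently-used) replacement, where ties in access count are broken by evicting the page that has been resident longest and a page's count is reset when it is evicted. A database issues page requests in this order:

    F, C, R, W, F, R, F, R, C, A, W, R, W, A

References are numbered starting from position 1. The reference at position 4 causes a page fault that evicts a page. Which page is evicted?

F

pos 1: F: miss, frames (F)
pos 2: C: miss, frames (F C)
pos 3: R: miss, frames (F C R)
pos 4: W: miss, evict F, frames (C R W)
At position 4, page F is evicted.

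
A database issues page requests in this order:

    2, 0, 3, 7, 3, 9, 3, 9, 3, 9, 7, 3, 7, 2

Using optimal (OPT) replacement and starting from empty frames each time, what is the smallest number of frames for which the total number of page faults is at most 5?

4

f=1: 14 faults
f=2: 7 faults
f=3: 6 faults
f=4: 5 faults
f=5: 5 faults
Smallest f with faults ≤ 5 is 4.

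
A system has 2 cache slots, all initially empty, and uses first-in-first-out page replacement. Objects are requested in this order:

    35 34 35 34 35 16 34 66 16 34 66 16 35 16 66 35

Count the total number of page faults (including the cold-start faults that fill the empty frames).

35 -> miss, frames {35}
34 -> miss, frames {35,34}
35 -> hit
34 -> hit
35 -> hit
16 -> miss, evict 35, frames {34,16}
34 -> hit
66 -> miss, evict 34, frames {16,66}
16 -> hit
34 -> miss, evict 16, frames {66,34}
66 -> hit
16 -> miss, evict 66, frames {34,16}
35 -> miss, evict 34, frames {16,35}
16 -> hit
66 -> miss, evict 16, frames {35,66}
35 -> hit
Page faults: 8.

8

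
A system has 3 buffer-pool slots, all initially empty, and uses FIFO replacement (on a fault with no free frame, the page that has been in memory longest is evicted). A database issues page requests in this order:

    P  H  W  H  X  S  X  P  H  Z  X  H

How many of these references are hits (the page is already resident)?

P: fault, frames [P]
H: fault, frames [P, H]
W: fault, frames [P, H, W]
H: hit
X: fault, evict P, frames [H, W, X]
S: fault, evict H, frames [W, X, S]
X: hit
P: fault, evict W, frames [X, S, P]
H: fault, evict X, frames [S, P, H]
Z: fault, evict S, frames [P, H, Z]
X: fault, evict P, frames [H, Z, X]
H: hit
Hits: 3.

3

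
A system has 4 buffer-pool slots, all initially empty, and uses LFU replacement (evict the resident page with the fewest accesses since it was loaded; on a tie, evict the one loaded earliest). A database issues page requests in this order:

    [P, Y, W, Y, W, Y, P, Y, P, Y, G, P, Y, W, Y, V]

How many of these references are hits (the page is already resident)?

11

P: miss, frames (P)
Y: miss, frames (P Y)
W: miss, frames (P Y W)
Y: hit
W: hit
Y: hit
P: hit
Y: hit
P: hit
Y: hit
G: miss, frames (P Y W G)
P: hit
Y: hit
W: hit
Y: hit
V: miss, evict G, frames (P Y W V)
Hits: 11.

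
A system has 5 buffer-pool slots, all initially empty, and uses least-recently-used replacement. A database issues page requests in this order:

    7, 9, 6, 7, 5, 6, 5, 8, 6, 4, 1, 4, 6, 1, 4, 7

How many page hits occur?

7: fault, frames {7}
9: fault, frames {7,9}
6: fault, frames {7,9,6}
7: hit
5: fault, frames {9,6,7,5}
6: hit
5: hit
8: fault, frames {9,7,6,5,8}
6: hit
4: fault, evict 9, frames {7,5,8,6,4}
1: fault, evict 7, frames {5,8,6,4,1}
4: hit
6: hit
1: hit
4: hit
7: fault, evict 5, frames {8,6,1,4,7}
Hits: 8.

8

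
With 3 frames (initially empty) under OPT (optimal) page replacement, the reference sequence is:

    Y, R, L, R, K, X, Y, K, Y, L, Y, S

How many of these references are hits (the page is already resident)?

5

Y → fault, frames {Y}
R → fault, frames {Y,R}
L → fault, frames {Y,R,L}
R → hit
K → fault, evict R, frames {Y,L,K}
X → fault, evict L, frames {Y,K,X}
Y → hit
K → hit
Y → hit
L → fault, evict X, frames {Y,K,L}
Y → hit
S → fault, evict L, frames {Y,K,S}
Hits: 5.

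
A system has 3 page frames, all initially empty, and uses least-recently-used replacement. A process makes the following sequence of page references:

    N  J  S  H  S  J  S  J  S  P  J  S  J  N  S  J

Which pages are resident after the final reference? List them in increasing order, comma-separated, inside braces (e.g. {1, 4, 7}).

{J, N, S}

N → fault, frames [N]
J → fault, frames [N, J]
S → fault, frames [N, J, S]
H → fault, evict N, frames [J, S, H]
S → hit
J → hit
S → hit
J → hit
S → hit
P → fault, evict H, frames [J, S, P]
J → hit
S → hit
J → hit
N → fault, evict P, frames [S, J, N]
S → hit
J → hit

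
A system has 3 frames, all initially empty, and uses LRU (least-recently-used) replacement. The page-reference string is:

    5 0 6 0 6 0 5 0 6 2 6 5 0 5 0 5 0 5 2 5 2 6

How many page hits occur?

14

5 → fault, frames [5]
0 → fault, frames [5, 0]
6 → fault, frames [5, 0, 6]
0 → hit
6 → hit
0 → hit
5 → hit
0 → hit
6 → hit
2 → fault, evict 5, frames [0, 6, 2]
6 → hit
5 → fault, evict 0, frames [2, 6, 5]
0 → fault, evict 2, frames [6, 5, 0]
5 → hit
0 → hit
5 → hit
0 → hit
5 → hit
2 → fault, evict 6, frames [0, 5, 2]
5 → hit
2 → hit
6 → fault, evict 0, frames [5, 2, 6]
Hits: 14.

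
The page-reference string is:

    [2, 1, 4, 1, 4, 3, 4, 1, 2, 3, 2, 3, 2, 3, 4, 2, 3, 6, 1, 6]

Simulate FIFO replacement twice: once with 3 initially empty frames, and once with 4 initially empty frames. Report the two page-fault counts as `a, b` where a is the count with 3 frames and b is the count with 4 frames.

3 frames: F F F . . F . . F . . . . . . . . F F . → 7 faults.
4 frames: F F F . . F . . . . . . . . . . . F . . → 5 faults.
5 < 7: adding a frame reduced faults, as is typical.

7, 5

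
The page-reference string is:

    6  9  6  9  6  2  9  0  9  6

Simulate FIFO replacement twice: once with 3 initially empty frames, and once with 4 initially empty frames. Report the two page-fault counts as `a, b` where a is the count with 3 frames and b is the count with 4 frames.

5, 4

3 frames: F F . . . F . F . F → 5 faults.
4 frames: F F . . . F . F . . → 4 faults.
4 < 5: adding a frame reduced faults, as is typical.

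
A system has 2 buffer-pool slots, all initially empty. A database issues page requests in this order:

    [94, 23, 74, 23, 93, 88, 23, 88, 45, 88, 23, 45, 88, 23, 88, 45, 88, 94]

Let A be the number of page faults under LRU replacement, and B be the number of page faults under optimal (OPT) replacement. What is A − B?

Under LRU: F F F . F F F . F . F F F F . F . F → 13 faults.
Under OPT: F F F . F F . . F . F . F . . F . F → 10 faults.
A − B = 13 − 10 = 3.

3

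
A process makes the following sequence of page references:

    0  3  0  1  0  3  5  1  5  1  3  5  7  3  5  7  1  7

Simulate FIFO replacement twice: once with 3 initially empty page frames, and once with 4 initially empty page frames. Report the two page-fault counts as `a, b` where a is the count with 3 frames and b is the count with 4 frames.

7, 5

3 frames: F F . F . . F . . . . . F F . . F . → 7 faults.
4 frames: F F . F . . F . . . . . F . . . . . → 5 faults.
5 < 7: adding a frame reduced faults, as is typical.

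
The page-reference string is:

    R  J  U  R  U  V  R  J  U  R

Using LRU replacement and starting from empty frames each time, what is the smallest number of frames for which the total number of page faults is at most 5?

4

f=1: 10 faults
f=2: 9 faults
f=3: 6 faults
f=4: 4 faults
Smallest f with faults ≤ 5 is 4.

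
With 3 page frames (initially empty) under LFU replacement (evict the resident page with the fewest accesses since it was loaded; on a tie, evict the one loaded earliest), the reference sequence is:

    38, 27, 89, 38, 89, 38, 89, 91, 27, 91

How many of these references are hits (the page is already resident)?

38: fault, frames [38]
27: fault, frames [38, 27]
89: fault, frames [38, 27, 89]
38: hit
89: hit
38: hit
89: hit
91: fault, evict 27, frames [38, 89, 91]
27: fault, evict 91, frames [38, 89, 27]
91: fault, evict 27, frames [38, 89, 91]
Hits: 4.

4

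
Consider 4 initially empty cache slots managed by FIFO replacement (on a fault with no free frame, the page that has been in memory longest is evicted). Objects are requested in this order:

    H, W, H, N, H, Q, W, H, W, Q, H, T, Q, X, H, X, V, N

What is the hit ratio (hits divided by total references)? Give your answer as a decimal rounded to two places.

0.50

H → miss, frames [H]
W → miss, frames [H, W]
H → hit
N → miss, frames [H, W, N]
H → hit
Q → miss, frames [H, W, N, Q]
W → hit
H → hit
W → hit
Q → hit
H → hit
T → miss, evict H, frames [W, N, Q, T]
Q → hit
X → miss, evict W, frames [N, Q, T, X]
H → miss, evict N, frames [Q, T, X, H]
X → hit
V → miss, evict Q, frames [T, X, H, V]
N → miss, evict T, frames [X, H, V, N]
Hits: 9 of 18 references → 9/18 = 0.5000.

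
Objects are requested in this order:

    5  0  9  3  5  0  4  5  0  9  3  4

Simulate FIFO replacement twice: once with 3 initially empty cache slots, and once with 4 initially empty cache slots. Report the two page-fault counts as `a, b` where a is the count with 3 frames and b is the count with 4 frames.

9, 10

3 frames: F F F F F F F . . F F . → 9 faults.
4 frames: F F F F . . F F F F F F → 10 faults.
10 > 9: adding a frame increased faults — Belady's anomaly.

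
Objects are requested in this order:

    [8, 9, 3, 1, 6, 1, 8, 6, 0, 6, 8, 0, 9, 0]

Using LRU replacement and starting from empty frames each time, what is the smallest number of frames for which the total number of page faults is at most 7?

5

f=1: 14 faults
f=2: 11 faults
f=3: 8 faults
f=4: 8 faults
f=5: 7 faults
f=6: 6 faults
Smallest f with faults ≤ 7 is 5.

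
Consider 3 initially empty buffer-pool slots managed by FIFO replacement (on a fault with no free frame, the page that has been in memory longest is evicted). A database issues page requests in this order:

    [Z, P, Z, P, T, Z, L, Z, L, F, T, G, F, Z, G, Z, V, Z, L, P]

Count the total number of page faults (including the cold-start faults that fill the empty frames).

12

Z: fault, frames (Z)
P: fault, frames (Z P)
Z: hit
P: hit
T: fault, frames (Z P T)
Z: hit
L: fault, evict Z, frames (P T L)
Z: fault, evict P, frames (T L Z)
L: hit
F: fault, evict T, frames (L Z F)
T: fault, evict L, frames (Z F T)
G: fault, evict Z, frames (F T G)
F: hit
Z: fault, evict F, frames (T G Z)
G: hit
Z: hit
V: fault, evict T, frames (G Z V)
Z: hit
L: fault, evict G, frames (Z V L)
P: fault, evict Z, frames (V L P)
Page faults: 12.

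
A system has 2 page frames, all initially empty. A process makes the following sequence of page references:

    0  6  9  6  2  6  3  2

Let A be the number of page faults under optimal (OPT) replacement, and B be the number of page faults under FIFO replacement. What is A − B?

-2

Under OPT: F F F . F . F . → 5 faults.
Under FIFO: F F F . F F F F → 7 faults.
A − B = 5 − 7 = -2.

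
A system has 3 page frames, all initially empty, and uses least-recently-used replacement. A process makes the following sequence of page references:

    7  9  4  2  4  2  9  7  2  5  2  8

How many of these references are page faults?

7

7: fault, frames {7}
9: fault, frames {7,9}
4: fault, frames {7,9,4}
2: fault, evict 7, frames {9,4,2}
4: hit
2: hit
9: hit
7: fault, evict 4, frames {2,9,7}
2: hit
5: fault, evict 9, frames {7,2,5}
2: hit
8: fault, evict 7, frames {5,2,8}
Page faults: 7.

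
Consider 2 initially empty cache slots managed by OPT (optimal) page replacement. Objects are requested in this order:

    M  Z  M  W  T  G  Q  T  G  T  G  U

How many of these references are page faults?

M -> fault, frames {M}
Z -> fault, frames {M,Z}
M -> hit
W -> fault, evict Z, frames {M,W}
T -> fault, evict W, frames {M,T}
G -> fault, evict M, frames {T,G}
Q -> fault, evict G, frames {T,Q}
T -> hit
G -> fault, evict Q, frames {T,G}
T -> hit
G -> hit
U -> fault, evict G, frames {T,U}
Page faults: 8.

8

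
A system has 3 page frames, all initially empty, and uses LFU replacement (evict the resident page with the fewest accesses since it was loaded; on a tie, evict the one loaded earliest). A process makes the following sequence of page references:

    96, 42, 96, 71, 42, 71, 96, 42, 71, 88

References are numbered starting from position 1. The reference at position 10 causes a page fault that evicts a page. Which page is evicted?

pos 1: 96 -> miss, frames [96]
pos 2: 42 -> miss, frames [96, 42]
pos 3: 96 -> hit
pos 4: 71 -> miss, frames [96, 42, 71]
pos 5: 42 -> hit
pos 6: 71 -> hit
pos 7: 96 -> hit
pos 8: 42 -> hit
pos 9: 71 -> hit
pos 10: 88 -> miss, evict 96, frames [42, 71, 88]
At position 10, page 96 is evicted.

96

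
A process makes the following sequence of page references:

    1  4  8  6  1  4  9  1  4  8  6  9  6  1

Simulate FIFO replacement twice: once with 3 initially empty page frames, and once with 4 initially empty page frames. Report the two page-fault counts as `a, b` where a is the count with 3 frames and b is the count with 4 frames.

3 frames: F F F F F F F . . F F . . F → 10 faults.
4 frames: F F F F . . F F F F F F . F → 11 faults.
11 > 10: adding a frame increased faults — Belady's anomaly.

10, 11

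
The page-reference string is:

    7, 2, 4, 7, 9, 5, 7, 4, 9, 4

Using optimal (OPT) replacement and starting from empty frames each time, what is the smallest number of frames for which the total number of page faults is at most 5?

4

f=1: 10 faults
f=2: 7 faults
f=3: 6 faults
f=4: 5 faults
f=5: 5 faults
Smallest f with faults ≤ 5 is 4.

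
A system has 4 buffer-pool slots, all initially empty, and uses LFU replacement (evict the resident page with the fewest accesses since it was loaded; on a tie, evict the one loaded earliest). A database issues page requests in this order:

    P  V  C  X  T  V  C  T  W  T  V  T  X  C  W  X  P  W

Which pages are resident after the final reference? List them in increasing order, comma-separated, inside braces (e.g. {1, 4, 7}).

P → miss, frames (P)
V → miss, frames (P V)
C → miss, frames (P V C)
X → miss, frames (P V C X)
T → miss, evict P, frames (V C X T)
V → hit
C → hit
T → hit
W → miss, evict X, frames (V C T W)
T → hit
V → hit
T → hit
X → miss, evict W, frames (V C T X)
C → hit
W → miss, evict X, frames (V C T W)
X → miss, evict W, frames (V C T X)
P → miss, evict X, frames (V C T P)
W → miss, evict P, frames (V C T W)

{C, T, V, W}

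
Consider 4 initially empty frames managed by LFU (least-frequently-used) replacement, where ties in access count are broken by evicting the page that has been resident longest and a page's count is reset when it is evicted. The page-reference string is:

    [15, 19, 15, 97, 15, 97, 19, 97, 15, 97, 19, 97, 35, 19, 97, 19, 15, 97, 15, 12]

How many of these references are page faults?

15: miss, frames (15)
19: miss, frames (15 19)
15: hit
97: miss, frames (15 19 97)
15: hit
97: hit
19: hit
97: hit
15: hit
97: hit
19: hit
97: hit
35: miss, frames (15 19 97 35)
19: hit
97: hit
19: hit
15: hit
97: hit
15: hit
12: miss, evict 35, frames (15 19 97 12)
Page faults: 5.

5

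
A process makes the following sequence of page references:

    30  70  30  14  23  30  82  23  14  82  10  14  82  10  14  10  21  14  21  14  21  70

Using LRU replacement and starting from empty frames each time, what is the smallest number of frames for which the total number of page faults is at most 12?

f=1: 22 faults
f=2: 17 faults
f=3: 9 faults
f=4: 8 faults
f=5: 8 faults
f=6: 8 faults
f=7: 7 faults
Smallest f with faults ≤ 12 is 3.

3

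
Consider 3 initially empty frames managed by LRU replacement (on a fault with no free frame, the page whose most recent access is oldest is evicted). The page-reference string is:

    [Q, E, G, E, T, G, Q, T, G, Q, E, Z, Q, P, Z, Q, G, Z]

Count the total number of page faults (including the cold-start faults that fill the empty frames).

9

Q -> fault, frames {Q}
E -> fault, frames {Q,E}
G -> fault, frames {Q,E,G}
E -> hit
T -> fault, evict Q, frames {G,E,T}
G -> hit
Q -> fault, evict E, frames {T,G,Q}
T -> hit
G -> hit
Q -> hit
E -> fault, evict T, frames {G,Q,E}
Z -> fault, evict G, frames {Q,E,Z}
Q -> hit
P -> fault, evict E, frames {Z,Q,P}
Z -> hit
Q -> hit
G -> fault, evict P, frames {Z,Q,G}
Z -> hit
Page faults: 9.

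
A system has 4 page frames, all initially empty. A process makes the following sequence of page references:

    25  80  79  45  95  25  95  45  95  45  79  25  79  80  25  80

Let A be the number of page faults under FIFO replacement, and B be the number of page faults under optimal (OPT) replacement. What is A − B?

Under FIFO: F F F F F F . . . . . . . F . . → 7 faults.
Under OPT: F F F F F . . . . . . . . F . . → 6 faults.
A − B = 7 − 6 = 1.

1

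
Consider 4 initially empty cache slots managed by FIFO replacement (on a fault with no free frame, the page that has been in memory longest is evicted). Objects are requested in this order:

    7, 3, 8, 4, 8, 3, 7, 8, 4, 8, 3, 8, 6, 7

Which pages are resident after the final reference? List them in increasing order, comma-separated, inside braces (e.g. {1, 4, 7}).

{4, 6, 7, 8}

7 → fault, frames (7)
3 → fault, frames (7 3)
8 → fault, frames (7 3 8)
4 → fault, frames (7 3 8 4)
8 → hit
3 → hit
7 → hit
8 → hit
4 → hit
8 → hit
3 → hit
8 → hit
6 → fault, evict 7, frames (3 8 4 6)
7 → fault, evict 3, frames (8 4 6 7)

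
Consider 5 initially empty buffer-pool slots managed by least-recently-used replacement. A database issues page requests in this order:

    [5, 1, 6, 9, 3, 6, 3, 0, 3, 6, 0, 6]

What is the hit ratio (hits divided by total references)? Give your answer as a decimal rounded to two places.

5 → miss, frames (5)
1 → miss, frames (5 1)
6 → miss, frames (5 1 6)
9 → miss, frames (5 1 6 9)
3 → miss, frames (5 1 6 9 3)
6 → hit
3 → hit
0 → miss, evict 5, frames (1 9 6 3 0)
3 → hit
6 → hit
0 → hit
6 → hit
Hits: 6 of 12 references → 6/12 = 0.5000.

0.50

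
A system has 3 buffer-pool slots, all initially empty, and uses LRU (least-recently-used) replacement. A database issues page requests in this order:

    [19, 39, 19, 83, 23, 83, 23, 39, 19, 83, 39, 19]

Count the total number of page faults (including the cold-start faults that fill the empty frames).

19: miss, frames {19}
39: miss, frames {19,39}
19: hit
83: miss, frames {39,19,83}
23: miss, evict 39, frames {19,83,23}
83: hit
23: hit
39: miss, evict 19, frames {83,23,39}
19: miss, evict 83, frames {23,39,19}
83: miss, evict 23, frames {39,19,83}
39: hit
19: hit
Page faults: 7.

7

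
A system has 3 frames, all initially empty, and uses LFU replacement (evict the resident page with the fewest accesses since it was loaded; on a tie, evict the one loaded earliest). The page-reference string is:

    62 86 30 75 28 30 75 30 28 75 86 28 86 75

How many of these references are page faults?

62 → miss, frames [62]
86 → miss, frames [62, 86]
30 → miss, frames [62, 86, 30]
75 → miss, evict 62, frames [86, 30, 75]
28 → miss, evict 86, frames [30, 75, 28]
30 → hit
75 → hit
30 → hit
28 → hit
75 → hit
86 → miss, evict 28, frames [30, 75, 86]
28 → miss, evict 86, frames [30, 75, 28]
86 → miss, evict 28, frames [30, 75, 86]
75 → hit
Page faults: 8.

8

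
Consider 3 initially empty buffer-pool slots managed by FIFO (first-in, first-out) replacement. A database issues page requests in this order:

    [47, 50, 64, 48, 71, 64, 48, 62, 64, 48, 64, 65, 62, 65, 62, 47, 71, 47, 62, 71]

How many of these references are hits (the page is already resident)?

8

47 -> miss, frames (47)
50 -> miss, frames (47 50)
64 -> miss, frames (47 50 64)
48 -> miss, evict 47, frames (50 64 48)
71 -> miss, evict 50, frames (64 48 71)
64 -> hit
48 -> hit
62 -> miss, evict 64, frames (48 71 62)
64 -> miss, evict 48, frames (71 62 64)
48 -> miss, evict 71, frames (62 64 48)
64 -> hit
65 -> miss, evict 62, frames (64 48 65)
62 -> miss, evict 64, frames (48 65 62)
65 -> hit
62 -> hit
47 -> miss, evict 48, frames (65 62 47)
71 -> miss, evict 65, frames (62 47 71)
47 -> hit
62 -> hit
71 -> hit
Hits: 8.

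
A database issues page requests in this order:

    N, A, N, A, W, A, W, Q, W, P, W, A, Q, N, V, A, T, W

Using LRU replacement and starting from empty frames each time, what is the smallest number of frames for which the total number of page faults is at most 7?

f=1: 18 faults
f=2: 12 faults
f=3: 12 faults
f=4: 9 faults
f=5: 8 faults
f=6: 7 faults
f=7: 7 faults
Smallest f with faults ≤ 7 is 6.

6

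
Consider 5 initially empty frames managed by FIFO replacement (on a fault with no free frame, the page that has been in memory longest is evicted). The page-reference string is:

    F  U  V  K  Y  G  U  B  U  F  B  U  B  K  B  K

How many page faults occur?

10

F → miss, frames (F)
U → miss, frames (F U)
V → miss, frames (F U V)
K → miss, frames (F U V K)
Y → miss, frames (F U V K Y)
G → miss, evict F, frames (U V K Y G)
U → hit
B → miss, evict U, frames (V K Y G B)
U → miss, evict V, frames (K Y G B U)
F → miss, evict K, frames (Y G B U F)
B → hit
U → hit
B → hit
K → miss, evict Y, frames (G B U F K)
B → hit
K → hit
Page faults: 10.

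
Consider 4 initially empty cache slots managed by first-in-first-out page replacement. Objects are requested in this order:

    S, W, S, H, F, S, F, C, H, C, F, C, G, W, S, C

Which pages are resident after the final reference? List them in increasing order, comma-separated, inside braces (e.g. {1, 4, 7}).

{C, G, S, W}

S -> miss, frames {S}
W -> miss, frames {S,W}
S -> hit
H -> miss, frames {S,W,H}
F -> miss, frames {S,W,H,F}
S -> hit
F -> hit
C -> miss, evict S, frames {W,H,F,C}
H -> hit
C -> hit
F -> hit
C -> hit
G -> miss, evict W, frames {H,F,C,G}
W -> miss, evict H, frames {F,C,G,W}
S -> miss, evict F, frames {C,G,W,S}
C -> hit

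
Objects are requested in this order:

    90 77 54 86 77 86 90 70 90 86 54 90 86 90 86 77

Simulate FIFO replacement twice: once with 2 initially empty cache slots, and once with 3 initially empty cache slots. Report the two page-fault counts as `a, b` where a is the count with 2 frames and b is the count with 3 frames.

2 frames: F F F F F . F F . F F F F . . F → 12 faults.
3 frames: F F F F . . F F . . F . F F . F → 10 faults.
10 < 12: adding a frame reduced faults, as is typical.

12, 10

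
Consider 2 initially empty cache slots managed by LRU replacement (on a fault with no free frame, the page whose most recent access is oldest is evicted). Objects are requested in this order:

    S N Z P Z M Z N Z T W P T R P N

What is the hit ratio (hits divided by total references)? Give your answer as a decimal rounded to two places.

0.19

S -> miss, frames [S]
N -> miss, frames [S, N]
Z -> miss, evict S, frames [N, Z]
P -> miss, evict N, frames [Z, P]
Z -> hit
M -> miss, evict P, frames [Z, M]
Z -> hit
N -> miss, evict M, frames [Z, N]
Z -> hit
T -> miss, evict N, frames [Z, T]
W -> miss, evict Z, frames [T, W]
P -> miss, evict T, frames [W, P]
T -> miss, evict W, frames [P, T]
R -> miss, evict P, frames [T, R]
P -> miss, evict T, frames [R, P]
N -> miss, evict R, frames [P, N]
Hits: 3 of 16 references → 3/16 = 0.1875.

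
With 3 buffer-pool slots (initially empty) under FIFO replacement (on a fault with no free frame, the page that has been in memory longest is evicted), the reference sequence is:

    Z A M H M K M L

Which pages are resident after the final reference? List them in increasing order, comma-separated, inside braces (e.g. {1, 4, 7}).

{H, K, L}

Z: miss, frames {Z}
A: miss, frames {Z,A}
M: miss, frames {Z,A,M}
H: miss, evict Z, frames {A,M,H}
M: hit
K: miss, evict A, frames {M,H,K}
M: hit
L: miss, evict M, frames {H,K,L}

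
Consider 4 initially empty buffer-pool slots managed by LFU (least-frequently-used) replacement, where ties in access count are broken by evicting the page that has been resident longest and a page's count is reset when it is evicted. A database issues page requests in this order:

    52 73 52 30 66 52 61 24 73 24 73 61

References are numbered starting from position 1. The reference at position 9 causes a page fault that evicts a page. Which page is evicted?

66

pos 1: 52 → fault, frames (52)
pos 2: 73 → fault, frames (52 73)
pos 3: 52 → hit
pos 4: 30 → fault, frames (52 73 30)
pos 5: 66 → fault, frames (52 73 30 66)
pos 6: 52 → hit
pos 7: 61 → fault, evict 73, frames (52 30 66 61)
pos 8: 24 → fault, evict 30, frames (52 66 61 24)
pos 9: 73 → fault, evict 66, frames (52 61 24 73)
At position 9, page 66 is evicted.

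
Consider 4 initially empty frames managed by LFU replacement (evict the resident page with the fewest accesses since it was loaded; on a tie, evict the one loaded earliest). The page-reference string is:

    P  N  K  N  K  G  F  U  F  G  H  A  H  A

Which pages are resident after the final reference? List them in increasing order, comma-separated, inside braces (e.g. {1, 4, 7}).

{A, F, K, N}

P → miss, frames [P]
N → miss, frames [P, N]
K → miss, frames [P, N, K]
N → hit
K → hit
G → miss, frames [P, N, K, G]
F → miss, evict P, frames [N, K, G, F]
U → miss, evict G, frames [N, K, F, U]
F → hit
G → miss, evict U, frames [N, K, F, G]
H → miss, evict G, frames [N, K, F, H]
A → miss, evict H, frames [N, K, F, A]
H → miss, evict A, frames [N, K, F, H]
A → miss, evict H, frames [N, K, F, A]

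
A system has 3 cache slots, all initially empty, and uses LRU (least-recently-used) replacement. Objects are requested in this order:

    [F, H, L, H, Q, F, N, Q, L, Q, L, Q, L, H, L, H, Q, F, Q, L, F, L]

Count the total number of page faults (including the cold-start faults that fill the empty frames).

F → miss, frames [F]
H → miss, frames [F, H]
L → miss, frames [F, H, L]
H → hit
Q → miss, evict F, frames [L, H, Q]
F → miss, evict L, frames [H, Q, F]
N → miss, evict H, frames [Q, F, N]
Q → hit
L → miss, evict F, frames [N, Q, L]
Q → hit
L → hit
Q → hit
L → hit
H → miss, evict N, frames [Q, L, H]
L → hit
H → hit
Q → hit
F → miss, evict L, frames [H, Q, F]
Q → hit
L → miss, evict H, frames [F, Q, L]
F → hit
L → hit
Page faults: 10.

10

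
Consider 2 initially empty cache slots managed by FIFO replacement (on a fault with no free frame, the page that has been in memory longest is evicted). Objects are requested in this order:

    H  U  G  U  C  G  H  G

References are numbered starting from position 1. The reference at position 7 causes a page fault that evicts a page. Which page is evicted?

G

pos 1: H → miss, frames (H)
pos 2: U → miss, frames (H U)
pos 3: G → miss, evict H, frames (U G)
pos 4: U → hit
pos 5: C → miss, evict U, frames (G C)
pos 6: G → hit
pos 7: H → miss, evict G, frames (C H)
At position 7, page G is evicted.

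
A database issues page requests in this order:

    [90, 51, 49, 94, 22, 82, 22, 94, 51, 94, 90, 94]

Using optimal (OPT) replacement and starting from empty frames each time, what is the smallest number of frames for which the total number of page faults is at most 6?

5

f=1: 12 faults
f=2: 9 faults
f=3: 8 faults
f=4: 7 faults
f=5: 6 faults
f=6: 6 faults
Smallest f with faults ≤ 6 is 5.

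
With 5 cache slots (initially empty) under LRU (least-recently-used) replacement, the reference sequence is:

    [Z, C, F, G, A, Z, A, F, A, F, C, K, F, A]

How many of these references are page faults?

6

Z -> miss, frames {Z}
C -> miss, frames {Z,C}
F -> miss, frames {Z,C,F}
G -> miss, frames {Z,C,F,G}
A -> miss, frames {Z,C,F,G,A}
Z -> hit
A -> hit
F -> hit
A -> hit
F -> hit
C -> hit
K -> miss, evict G, frames {Z,A,F,C,K}
F -> hit
A -> hit
Page faults: 6.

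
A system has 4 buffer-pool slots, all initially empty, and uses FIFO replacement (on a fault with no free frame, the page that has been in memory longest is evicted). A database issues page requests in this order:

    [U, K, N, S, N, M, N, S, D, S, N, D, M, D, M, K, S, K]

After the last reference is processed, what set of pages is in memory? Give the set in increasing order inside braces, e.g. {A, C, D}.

{D, K, M, S}

U -> miss, frames {U}
K -> miss, frames {U,K}
N -> miss, frames {U,K,N}
S -> miss, frames {U,K,N,S}
N -> hit
M -> miss, evict U, frames {K,N,S,M}
N -> hit
S -> hit
D -> miss, evict K, frames {N,S,M,D}
S -> hit
N -> hit
D -> hit
M -> hit
D -> hit
M -> hit
K -> miss, evict N, frames {S,M,D,K}
S -> hit
K -> hit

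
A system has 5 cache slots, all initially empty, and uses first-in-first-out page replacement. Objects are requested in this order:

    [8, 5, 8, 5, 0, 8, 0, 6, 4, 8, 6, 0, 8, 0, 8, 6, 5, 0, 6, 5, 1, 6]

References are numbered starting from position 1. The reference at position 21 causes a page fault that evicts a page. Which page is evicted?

pos 1: 8: miss, frames [8]
pos 2: 5: miss, frames [8, 5]
pos 3: 8: hit
pos 4: 5: hit
pos 5: 0: miss, frames [8, 5, 0]
pos 6: 8: hit
pos 7: 0: hit
pos 8: 6: miss, frames [8, 5, 0, 6]
pos 9: 4: miss, frames [8, 5, 0, 6, 4]
pos 10: 8: hit
pos 11: 6: hit
pos 12: 0: hit
pos 13: 8: hit
pos 14: 0: hit
pos 15: 8: hit
pos 16: 6: hit
pos 17: 5: hit
pos 18: 0: hit
pos 19: 6: hit
pos 20: 5: hit
pos 21: 1: miss, evict 8, frames [5, 0, 6, 4, 1]
At position 21, page 8 is evicted.

8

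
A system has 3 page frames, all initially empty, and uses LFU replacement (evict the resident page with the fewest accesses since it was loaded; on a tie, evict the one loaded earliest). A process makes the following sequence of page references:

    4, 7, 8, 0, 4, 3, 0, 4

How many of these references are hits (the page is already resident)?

4 → fault, frames [4]
7 → fault, frames [4, 7]
8 → fault, frames [4, 7, 8]
0 → fault, evict 4, frames [7, 8, 0]
4 → fault, evict 7, frames [8, 0, 4]
3 → fault, evict 8, frames [0, 4, 3]
0 → hit
4 → hit
Hits: 2.

2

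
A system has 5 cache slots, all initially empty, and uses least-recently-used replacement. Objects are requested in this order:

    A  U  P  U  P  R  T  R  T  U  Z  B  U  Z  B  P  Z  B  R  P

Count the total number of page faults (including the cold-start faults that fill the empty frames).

9

A -> miss, frames {A}
U -> miss, frames {A,U}
P -> miss, frames {A,U,P}
U -> hit
P -> hit
R -> miss, frames {A,U,P,R}
T -> miss, frames {A,U,P,R,T}
R -> hit
T -> hit
U -> hit
Z -> miss, evict A, frames {P,R,T,U,Z}
B -> miss, evict P, frames {R,T,U,Z,B}
U -> hit
Z -> hit
B -> hit
P -> miss, evict R, frames {T,U,Z,B,P}
Z -> hit
B -> hit
R -> miss, evict T, frames {U,P,Z,B,R}
P -> hit
Page faults: 9.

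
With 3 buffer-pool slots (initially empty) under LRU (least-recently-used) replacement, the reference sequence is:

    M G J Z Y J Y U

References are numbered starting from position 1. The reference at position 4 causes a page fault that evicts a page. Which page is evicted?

M

pos 1: M -> miss, frames [M]
pos 2: G -> miss, frames [M, G]
pos 3: J -> miss, frames [M, G, J]
pos 4: Z -> miss, evict M, frames [G, J, Z]
At position 4, page M is evicted.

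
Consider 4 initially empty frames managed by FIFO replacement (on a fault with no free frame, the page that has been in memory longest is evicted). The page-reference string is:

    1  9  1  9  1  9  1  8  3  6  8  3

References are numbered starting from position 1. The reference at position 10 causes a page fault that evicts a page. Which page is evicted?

1

pos 1: 1: fault, frames (1)
pos 2: 9: fault, frames (1 9)
pos 3: 1: hit
pos 4: 9: hit
pos 5: 1: hit
pos 6: 9: hit
pos 7: 1: hit
pos 8: 8: fault, frames (1 9 8)
pos 9: 3: fault, frames (1 9 8 3)
pos 10: 6: fault, evict 1, frames (9 8 3 6)
At position 10, page 1 is evicted.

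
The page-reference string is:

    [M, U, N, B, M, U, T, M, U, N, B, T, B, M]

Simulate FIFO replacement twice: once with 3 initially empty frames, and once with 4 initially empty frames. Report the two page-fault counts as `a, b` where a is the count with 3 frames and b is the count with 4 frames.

3 frames: F F F F F F F . . F F . . F → 10 faults.
4 frames: F F F F . . F F F F F F . F → 11 faults.
11 > 10: adding a frame increased faults — Belady's anomaly.

10, 11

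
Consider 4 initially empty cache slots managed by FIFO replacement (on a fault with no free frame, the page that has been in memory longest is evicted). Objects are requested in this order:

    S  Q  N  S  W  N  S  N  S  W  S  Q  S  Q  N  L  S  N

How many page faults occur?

S: miss, frames {S}
Q: miss, frames {S,Q}
N: miss, frames {S,Q,N}
S: hit
W: miss, frames {S,Q,N,W}
N: hit
S: hit
N: hit
S: hit
W: hit
S: hit
Q: hit
S: hit
Q: hit
N: hit
L: miss, evict S, frames {Q,N,W,L}
S: miss, evict Q, frames {N,W,L,S}
N: hit
Page faults: 6.

6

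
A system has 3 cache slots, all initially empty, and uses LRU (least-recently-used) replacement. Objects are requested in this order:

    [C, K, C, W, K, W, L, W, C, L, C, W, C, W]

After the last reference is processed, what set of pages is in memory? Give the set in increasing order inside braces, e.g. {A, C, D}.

C → fault, frames {C}
K → fault, frames {C,K}
C → hit
W → fault, frames {K,C,W}
K → hit
W → hit
L → fault, evict C, frames {K,W,L}
W → hit
C → fault, evict K, frames {L,W,C}
L → hit
C → hit
W → hit
C → hit
W → hit

{C, L, W}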